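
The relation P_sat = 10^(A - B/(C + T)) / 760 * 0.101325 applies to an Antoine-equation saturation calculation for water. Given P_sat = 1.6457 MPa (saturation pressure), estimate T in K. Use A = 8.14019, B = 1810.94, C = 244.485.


T = B / (A - log10(P_sat * 760 / 0.101325)) - C
T = 1810.94 / (8.14019 - log10(1.6457 * 760 / 0.101325)) - 244.485
T = 202.7996 deg C
Convert to K: 202.7996 + 273.15 = 475.95 K
T = 475.95 K


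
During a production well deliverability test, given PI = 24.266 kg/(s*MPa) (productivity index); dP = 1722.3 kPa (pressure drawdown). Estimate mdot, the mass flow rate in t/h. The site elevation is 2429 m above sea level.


mdot = PI * dP / 1000
mdot = 24.266 * 1722.3 / 1000
mdot = 41.79333 kg/s
Convert: 41.79333 kg/s * 3.6 = 150.46 t/h
mdot = 150.46 t/h


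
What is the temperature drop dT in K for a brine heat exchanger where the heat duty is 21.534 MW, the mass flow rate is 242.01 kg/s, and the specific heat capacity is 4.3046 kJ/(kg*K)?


dT = Q * 1000 / (mdot * cp)
dT = 21.534 * 1000 / (242.01 * 4.3046)
dT = 20.671 K


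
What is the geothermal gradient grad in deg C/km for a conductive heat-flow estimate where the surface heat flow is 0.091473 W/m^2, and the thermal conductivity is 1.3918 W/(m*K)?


grad = q * 1000 / k
grad = 0.091473 * 1000 / 1.3918
grad = 65.723 deg C/km


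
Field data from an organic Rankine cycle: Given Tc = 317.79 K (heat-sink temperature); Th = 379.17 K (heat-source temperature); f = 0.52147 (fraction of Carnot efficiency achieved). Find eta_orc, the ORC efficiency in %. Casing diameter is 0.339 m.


eta_orc = (1 - Tc/Th) * f * 100
eta_orc = (1 - 317.79/379.17) * 0.52147 * 100
eta_orc = 8.4416 %


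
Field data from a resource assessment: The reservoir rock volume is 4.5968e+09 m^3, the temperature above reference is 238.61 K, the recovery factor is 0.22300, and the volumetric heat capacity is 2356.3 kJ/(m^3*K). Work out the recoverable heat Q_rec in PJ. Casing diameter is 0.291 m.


Step 1: Q_s = Vr*rhoc*dT/1e12 = 4.5968e+09*2356.3*238.61/1e12 = 2584.490 PJ
Step 2: Q_rec = Q_s * RF = 2584.490 * 0.223 = 576.34 PJ
Q_rec = 576.34 PJ


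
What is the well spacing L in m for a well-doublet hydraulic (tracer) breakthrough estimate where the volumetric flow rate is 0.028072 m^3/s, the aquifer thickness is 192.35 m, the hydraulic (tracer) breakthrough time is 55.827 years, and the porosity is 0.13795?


L = sqrt(t_bt*365.25*86400*3*Qv / (pi*hr*phi))
L = sqrt(55.827*365.25*86400*3*0.028072 / (pi*192.35*0.13795))
L = 1334.1 m


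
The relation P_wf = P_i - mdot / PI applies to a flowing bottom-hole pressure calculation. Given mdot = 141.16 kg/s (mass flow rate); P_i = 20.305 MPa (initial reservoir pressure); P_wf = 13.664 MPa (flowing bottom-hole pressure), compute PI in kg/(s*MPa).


PI = mdot / (P_i - P_wf)
PI = 141.16 / (20.305 - 13.664)
PI = 21.256 kg/(s*MPa)


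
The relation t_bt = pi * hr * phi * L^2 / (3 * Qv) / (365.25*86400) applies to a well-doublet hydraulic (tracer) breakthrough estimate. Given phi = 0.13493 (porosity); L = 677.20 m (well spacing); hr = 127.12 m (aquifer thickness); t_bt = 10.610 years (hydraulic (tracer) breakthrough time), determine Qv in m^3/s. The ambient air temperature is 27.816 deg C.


Qv = pi*hr*phi*L^2 / (3*t_bt*365.25*86400)
Qv = pi*127.12*0.13493*677.20^2 / (3*10.610*365.25*86400)
Qv = 0.024602 m^3/s


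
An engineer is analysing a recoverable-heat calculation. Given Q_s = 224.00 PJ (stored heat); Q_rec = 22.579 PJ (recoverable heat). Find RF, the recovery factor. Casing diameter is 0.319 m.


RF = Q_rec / Q_s
RF = 22.579 / 224.00
RF = 0.10080


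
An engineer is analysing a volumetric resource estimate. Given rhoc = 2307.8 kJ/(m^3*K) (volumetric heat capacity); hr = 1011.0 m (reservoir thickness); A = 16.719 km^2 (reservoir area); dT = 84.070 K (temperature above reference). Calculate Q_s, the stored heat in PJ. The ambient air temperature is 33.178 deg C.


Step 1: Vr = A*1e6*hr = 16.719*1e6*1011.0 = 1.690291e+10 m^3
Step 2: Q_s = Vr*rhoc*dT/1e12 = 1.690291e+10*2307.8*84.07/1e12 = 3279.4 PJ
Q_s = 3279.4 PJ


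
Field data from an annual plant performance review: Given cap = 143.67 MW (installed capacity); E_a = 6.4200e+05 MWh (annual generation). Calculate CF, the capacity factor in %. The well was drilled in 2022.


CF = E_a / (cap * 8760) * 100
CF = 6.4200e+05 / (143.67 * 8760) * 100
CF = 51.011 %


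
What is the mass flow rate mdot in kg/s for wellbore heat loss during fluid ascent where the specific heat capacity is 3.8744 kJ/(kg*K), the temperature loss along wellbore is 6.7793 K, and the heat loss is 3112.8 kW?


mdot = Q_loss / (cp * dT)
mdot = 3112.8 / (3.8744 * 6.7793)
mdot = 118.51 kg/s


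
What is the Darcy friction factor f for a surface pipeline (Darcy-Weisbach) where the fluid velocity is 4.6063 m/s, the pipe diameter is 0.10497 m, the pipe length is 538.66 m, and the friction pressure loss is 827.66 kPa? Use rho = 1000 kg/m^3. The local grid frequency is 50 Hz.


f = dP*1000 / ((L/D)*(rho*vel^2/2))
f = 827.66*1000 / ((538.66/0.10497)*(1000*4.6063^2/2))
f = 0.015203


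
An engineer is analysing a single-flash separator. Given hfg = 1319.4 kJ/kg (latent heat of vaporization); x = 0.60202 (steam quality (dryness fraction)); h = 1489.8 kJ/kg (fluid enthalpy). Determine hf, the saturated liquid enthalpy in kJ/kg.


hf = h - x * hfg
hf = 1489.8 - 0.60202 * 1319.4
hf = 695.49 kJ/kg


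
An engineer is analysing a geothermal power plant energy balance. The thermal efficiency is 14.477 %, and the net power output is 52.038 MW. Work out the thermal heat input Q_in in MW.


Q_in = W_net / (eta / 100)
Q_in = 52.038 / (14.477 / 100)
Q_in = 359.45 MW


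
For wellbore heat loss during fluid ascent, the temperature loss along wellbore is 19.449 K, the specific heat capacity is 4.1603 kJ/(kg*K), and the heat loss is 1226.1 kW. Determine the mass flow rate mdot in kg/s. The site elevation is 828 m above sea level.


mdot = Q_loss / (cp * dT)
mdot = 1226.1 / (4.1603 * 19.449)
mdot = 15.153 kg/s


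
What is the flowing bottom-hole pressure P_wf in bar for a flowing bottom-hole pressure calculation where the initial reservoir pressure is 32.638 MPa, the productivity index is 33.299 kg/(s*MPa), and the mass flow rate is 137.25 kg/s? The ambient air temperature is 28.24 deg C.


P_wf = P_i - mdot / PI
P_wf = 32.638 - 137.25 / 33.299
P_wf = 28.51625 MPa
Convert: 28.51625 MPa * 10.0 = 285.16 bar
P_wf = 285.16 bar


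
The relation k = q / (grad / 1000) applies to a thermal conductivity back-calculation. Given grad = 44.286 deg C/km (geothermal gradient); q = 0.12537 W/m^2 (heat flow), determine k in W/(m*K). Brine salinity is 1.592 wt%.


k = q / (grad / 1000)
k = 0.12537 / (44.286 / 1000)
k = 2.8309 W/(m*K)


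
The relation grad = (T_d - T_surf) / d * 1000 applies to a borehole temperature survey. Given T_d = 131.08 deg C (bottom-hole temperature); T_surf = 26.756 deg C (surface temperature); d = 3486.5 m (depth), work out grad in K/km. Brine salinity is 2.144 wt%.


grad = (T_d - T_surf) / d * 1000
grad = (131.08 - 26.756) / 3486.5 * 1000
grad = 29.92227 deg C/km
Convert: 29.92227 deg C/km * 1.0 = 29.922 K/km
grad = 29.922 K/km


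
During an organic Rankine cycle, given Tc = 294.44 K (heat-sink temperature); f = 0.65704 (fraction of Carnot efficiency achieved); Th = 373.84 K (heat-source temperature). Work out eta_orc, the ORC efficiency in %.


eta_orc = (1 - Tc/Th) * f * 100
eta_orc = (1 - 294.44/373.84) * 0.65704 * 100
eta_orc = 13.955 %


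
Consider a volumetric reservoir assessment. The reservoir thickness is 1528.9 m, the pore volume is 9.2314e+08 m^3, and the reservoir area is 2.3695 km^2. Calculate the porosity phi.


phi = Vp / (A * 1e6 * hr)
phi = 9.2314e+08 / (2.3695 * 1e6 * 1528.9)
phi = 0.25482


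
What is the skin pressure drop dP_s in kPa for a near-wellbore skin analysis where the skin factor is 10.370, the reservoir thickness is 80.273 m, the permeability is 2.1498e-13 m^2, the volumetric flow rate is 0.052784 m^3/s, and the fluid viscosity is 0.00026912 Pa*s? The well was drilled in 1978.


dP_s = S * q * mu / (2*pi*k*hr) / 1000
dP_s = 10.370 * 0.052784 * 0.00026912 / (2*pi*2.1498e-13*80.273) / 1000
dP_s = 1358.6 kPa


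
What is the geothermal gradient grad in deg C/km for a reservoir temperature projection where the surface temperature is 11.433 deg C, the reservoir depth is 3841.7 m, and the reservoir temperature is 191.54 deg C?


grad = (T_res - T_surf) / d * 1000
grad = (191.54 - 11.433) / 3841.7 * 1000
grad = 46.882 deg C/km


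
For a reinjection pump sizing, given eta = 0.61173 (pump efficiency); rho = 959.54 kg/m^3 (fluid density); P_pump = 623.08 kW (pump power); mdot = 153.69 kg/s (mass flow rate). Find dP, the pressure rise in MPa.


dP = P_pump * rho * eta / mdot
dP = 623.08 * 959.54 * 0.61173 / 153.69
dP = 2379.694 kPa
Convert: 2379.694 kPa * 0.001 = 2.3797 MPa
dP = 2.3797 MPa


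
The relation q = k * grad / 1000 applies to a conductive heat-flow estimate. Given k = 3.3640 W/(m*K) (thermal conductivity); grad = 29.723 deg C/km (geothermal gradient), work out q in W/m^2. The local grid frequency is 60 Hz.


q = k * grad / 1000
q = 3.3640 * 29.723 / 1000
q = 0.099988 W/m^2


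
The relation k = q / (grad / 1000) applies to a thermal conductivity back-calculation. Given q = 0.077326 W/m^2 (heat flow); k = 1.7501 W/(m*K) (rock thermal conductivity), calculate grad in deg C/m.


grad = q / k * 1000
grad = 0.077326 / 1.7501 * 1000
grad = 44.18376 deg C/km
Convert: 44.18376 deg C/km * 0.001 = 0.044184 deg C/m
grad = 0.044184 deg C/m


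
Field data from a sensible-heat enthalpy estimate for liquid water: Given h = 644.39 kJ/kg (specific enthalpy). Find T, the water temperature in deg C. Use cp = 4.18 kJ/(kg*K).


T = h / cp
T = 644.39 / 4.18
T = 154.16 deg C


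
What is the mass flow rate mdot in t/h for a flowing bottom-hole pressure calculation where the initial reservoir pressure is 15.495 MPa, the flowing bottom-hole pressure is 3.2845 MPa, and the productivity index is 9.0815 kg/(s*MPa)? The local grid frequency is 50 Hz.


mdot = (P_i - P_wf) * PI
mdot = (15.495 - 3.2845) * 9.0815
mdot = 110.8897 kg/s
Convert: 110.8897 kg/s * 3.6 = 399.20 t/h
mdot = 399.20 t/h


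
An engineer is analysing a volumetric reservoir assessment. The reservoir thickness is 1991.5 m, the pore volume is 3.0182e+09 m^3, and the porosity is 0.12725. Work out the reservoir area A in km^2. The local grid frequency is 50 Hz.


A = Vp / (1e6 * hr * phi)
A = 3.0182e+09 / (1e6 * 1991.5 * 0.12725)
A = 11.910 km^2


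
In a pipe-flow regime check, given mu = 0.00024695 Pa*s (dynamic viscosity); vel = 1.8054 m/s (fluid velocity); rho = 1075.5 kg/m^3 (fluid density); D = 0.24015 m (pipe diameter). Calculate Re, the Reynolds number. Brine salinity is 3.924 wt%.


Re = rho * vel * D / mu
Re = 1075.5 * 1.8054 * 0.24015 / 0.00024695
Re = 1.8882e+06


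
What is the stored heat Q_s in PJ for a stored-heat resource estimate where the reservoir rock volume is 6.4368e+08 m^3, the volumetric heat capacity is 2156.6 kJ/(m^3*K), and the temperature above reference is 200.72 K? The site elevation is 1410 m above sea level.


Q_s = Vr * rhoc * dT / 1e12
Q_s = 6.4368e+08 * 2156.6 * 200.72 / 1e12
Q_s = 278.63 PJ


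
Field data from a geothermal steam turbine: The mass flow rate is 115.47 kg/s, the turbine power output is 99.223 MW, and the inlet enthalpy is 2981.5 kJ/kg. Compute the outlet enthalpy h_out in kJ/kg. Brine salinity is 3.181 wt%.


h_out = h_in - P * 1000 / mdot
h_out = 2981.5 - 99.223 * 1000 / 115.47
h_out = 2122.2 kJ/kg


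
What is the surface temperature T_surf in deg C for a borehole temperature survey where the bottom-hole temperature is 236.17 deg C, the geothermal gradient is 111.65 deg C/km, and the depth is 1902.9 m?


T_surf = T_d - grad * d / 1000
T_surf = 236.17 - 111.65 * 1902.9 / 1000
T_surf = 23.711 deg C


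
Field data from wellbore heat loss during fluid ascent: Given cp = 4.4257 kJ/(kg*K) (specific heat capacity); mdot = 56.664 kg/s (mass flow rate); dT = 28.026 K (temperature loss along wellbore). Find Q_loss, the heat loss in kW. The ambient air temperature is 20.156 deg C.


Q_loss = mdot * cp * dT
Q_loss = 56.664 * 4.4257 * 28.026
Q_loss = 7028.3 kW


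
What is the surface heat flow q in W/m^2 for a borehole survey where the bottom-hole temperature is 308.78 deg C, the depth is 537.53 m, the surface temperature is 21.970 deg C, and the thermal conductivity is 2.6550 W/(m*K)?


Step 1: grad = (T_d - T_surf)/d * 1000 = (308.78 - 21.97)/537.53 * 1000 = 533.5702 deg C/km
Step 2: q = k * grad / 1000 = 2.655 * 533.5702 / 1000 = 1.4166 W/m^2
q = 1.4166 W/m^2


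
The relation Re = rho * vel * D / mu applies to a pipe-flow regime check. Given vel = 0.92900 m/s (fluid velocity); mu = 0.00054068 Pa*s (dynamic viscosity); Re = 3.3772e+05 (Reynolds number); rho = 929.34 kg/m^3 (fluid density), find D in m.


D = Re * mu / (rho * vel)
D = 3.3772e+05 * 0.00054068 / (929.34 * 0.92900)
D = 0.21150 m


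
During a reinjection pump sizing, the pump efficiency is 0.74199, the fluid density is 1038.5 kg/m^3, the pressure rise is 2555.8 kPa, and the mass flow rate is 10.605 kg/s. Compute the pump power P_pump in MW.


P_pump = mdot * dP / (rho * eta)
P_pump = 10.605 * 2555.8 / (1038.5 * 0.74199)
P_pump = 35.17491 kW
Convert: 35.17491 kW * 0.001 = 0.035175 MW
P_pump = 0.035175 MW


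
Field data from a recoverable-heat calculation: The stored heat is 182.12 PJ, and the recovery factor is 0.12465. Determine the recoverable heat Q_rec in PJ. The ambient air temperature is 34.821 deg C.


Q_rec = Q_s * RF
Q_rec = 182.12 * 0.12465
Q_rec = 22.701 PJ


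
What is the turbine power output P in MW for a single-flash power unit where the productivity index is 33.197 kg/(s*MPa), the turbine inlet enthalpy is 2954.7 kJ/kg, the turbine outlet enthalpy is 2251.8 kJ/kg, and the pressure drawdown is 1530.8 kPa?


Step 1: mdot = PI * dP / 1000 = 33.197 * 1530.8 / 1000 = 50.81797 kg/s
Step 2: P = mdot*(h_in - h_out)/1000 = 50.81797*(2954.7 - 2251.8)/1000 = 35.720 MW
P = 35.720 MW


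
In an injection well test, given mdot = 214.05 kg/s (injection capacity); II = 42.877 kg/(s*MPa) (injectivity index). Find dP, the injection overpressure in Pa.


dP = mdot * 1000 / II
dP = 214.05 * 1000 / 42.877
dP = 4992.187 kPa
Convert: 4992.187 kPa * 1000.0 = 4.9922e+06 Pa
dP = 4.9922e+06 Pa


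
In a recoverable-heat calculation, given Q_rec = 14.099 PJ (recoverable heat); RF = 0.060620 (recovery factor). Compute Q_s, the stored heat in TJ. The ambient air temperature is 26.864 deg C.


Q_s = Q_rec / RF
Q_s = 14.099 / 0.060620
Q_s = 232.5800 PJ
Convert: 232.5800 PJ * 1000.0 = 2.3258e+05 TJ
Q_s = 2.3258e+05 TJ


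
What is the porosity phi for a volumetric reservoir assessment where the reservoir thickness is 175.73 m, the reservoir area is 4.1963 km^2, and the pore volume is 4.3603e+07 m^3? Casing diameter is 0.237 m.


phi = Vp / (A * 1e6 * hr)
phi = 4.3603e+07 / (4.1963 * 1e6 * 175.73)
phi = 0.059129


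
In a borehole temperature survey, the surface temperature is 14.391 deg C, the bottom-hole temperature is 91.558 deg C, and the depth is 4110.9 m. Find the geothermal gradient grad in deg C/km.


grad = (T_d - T_surf) / d * 1000
grad = (91.558 - 14.391) / 4110.9 * 1000
grad = 18.771 deg C/km


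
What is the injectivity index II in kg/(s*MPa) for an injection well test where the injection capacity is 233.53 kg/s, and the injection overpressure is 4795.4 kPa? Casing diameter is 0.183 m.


II = mdot * 1000 / dP
II = 233.53 * 1000 / 4795.4
II = 48.699 kg/(s*MPa)


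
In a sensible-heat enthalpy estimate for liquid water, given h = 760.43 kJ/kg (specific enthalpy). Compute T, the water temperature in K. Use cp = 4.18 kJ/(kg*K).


T = h / cp
T = 760.43 / 4.18
T = 181.9211 deg C
Convert to K: 181.9211 + 273.15 = 455.07 K
T = 455.07 K


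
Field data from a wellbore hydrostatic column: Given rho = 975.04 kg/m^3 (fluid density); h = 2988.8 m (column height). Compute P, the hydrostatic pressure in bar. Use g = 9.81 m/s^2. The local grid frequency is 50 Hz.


P = rho * g * h / 1e6
P = 975.04 * 9.81 * 2988.8 / 1e6
P = 28.58830 MPa
Convert: 28.58830 MPa * 10.0 = 285.88 bar
P = 285.88 bar


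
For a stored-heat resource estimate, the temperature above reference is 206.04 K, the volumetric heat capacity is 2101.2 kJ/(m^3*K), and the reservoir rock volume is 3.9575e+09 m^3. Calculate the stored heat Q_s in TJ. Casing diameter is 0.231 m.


Q_s = Vr * rhoc * dT / 1e12
Q_s = 3.9575e+09 * 2101.2 * 206.04 / 1e12
Q_s = 1713.325 PJ
Convert: 1713.325 PJ * 1000.0 = 1.7133e+06 TJ
Q_s = 1.7133e+06 TJ


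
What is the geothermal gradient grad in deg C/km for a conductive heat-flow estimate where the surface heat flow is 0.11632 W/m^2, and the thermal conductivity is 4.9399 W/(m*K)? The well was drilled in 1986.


grad = q * 1000 / k
grad = 0.11632 * 1000 / 4.9399
grad = 23.547 deg C/km


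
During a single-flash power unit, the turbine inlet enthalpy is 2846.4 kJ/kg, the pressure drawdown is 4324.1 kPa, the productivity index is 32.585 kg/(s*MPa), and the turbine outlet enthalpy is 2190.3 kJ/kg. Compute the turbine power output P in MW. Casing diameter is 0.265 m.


Step 1: mdot = PI * dP / 1000 = 32.585 * 4324.1 / 1000 = 140.9008 kg/s
Step 2: P = mdot*(h_in - h_out)/1000 = 140.9008*(2846.4 - 2190.3)/1000 = 92.445 MW
P = 92.445 MW


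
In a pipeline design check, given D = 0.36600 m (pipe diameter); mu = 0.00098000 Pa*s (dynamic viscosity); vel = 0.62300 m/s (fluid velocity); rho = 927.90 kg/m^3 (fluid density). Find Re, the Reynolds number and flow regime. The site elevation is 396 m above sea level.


Step 1: Re = rho*vel*D/mu = 927.9*0.623*0.366/0.00098 = 2.1590e+05
Step 2: Re = 2.1590e+05 > 4000, so flow is turbulent.
Re = 2.1590e+05 (turbulent)


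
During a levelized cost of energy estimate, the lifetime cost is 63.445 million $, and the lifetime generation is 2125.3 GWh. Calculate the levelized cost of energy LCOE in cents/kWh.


LCOE = C_tot / E_tot * 100
LCOE = 63.445 / 2125.3 * 100
LCOE = 2.9852 cents/kWh


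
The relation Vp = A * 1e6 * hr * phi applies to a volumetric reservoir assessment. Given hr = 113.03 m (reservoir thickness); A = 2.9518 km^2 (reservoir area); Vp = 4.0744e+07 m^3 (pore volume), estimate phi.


phi = Vp / (A * 1e6 * hr)
phi = 4.0744e+07 / (2.9518 * 1e6 * 113.03)
phi = 0.12212


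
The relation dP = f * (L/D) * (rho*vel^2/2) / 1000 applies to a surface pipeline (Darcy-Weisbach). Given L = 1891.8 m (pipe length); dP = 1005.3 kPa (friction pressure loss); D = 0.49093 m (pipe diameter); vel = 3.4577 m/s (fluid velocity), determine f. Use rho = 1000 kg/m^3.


f = dP*1000 / ((L/D)*(rho*vel^2/2))
f = 1005.3*1000 / ((1891.8/0.49093)*(1000*3.4577^2/2))
f = 0.043641


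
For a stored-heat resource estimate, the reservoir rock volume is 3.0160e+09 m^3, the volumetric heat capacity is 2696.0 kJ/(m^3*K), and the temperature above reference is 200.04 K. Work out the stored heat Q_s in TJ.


Q_s = Vr * rhoc * dT / 1e12
Q_s = 3.0160e+09 * 2696.0 * 200.04 / 1e12
Q_s = 1626.552 PJ
Convert: 1626.552 PJ * 1000.0 = 1.6266e+06 TJ
Q_s = 1.6266e+06 TJ


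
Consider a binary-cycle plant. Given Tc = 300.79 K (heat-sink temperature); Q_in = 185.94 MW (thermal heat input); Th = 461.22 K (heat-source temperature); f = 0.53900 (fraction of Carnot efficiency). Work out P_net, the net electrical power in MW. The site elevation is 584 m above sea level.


Step 1: eta = (1 - Tc/Th)*f = (1 - 300.79/461.22)*0.539 = 0.1874849
Step 2: P_net = eta * Q_in = 0.1874849 * 185.94 = 34.861 MW
P_net = 34.861 MW


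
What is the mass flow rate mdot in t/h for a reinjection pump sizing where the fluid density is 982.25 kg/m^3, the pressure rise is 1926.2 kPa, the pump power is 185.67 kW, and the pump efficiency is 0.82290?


mdot = P_pump * rho * eta / dP
mdot = 185.67 * 982.25 * 0.82290 / 1926.2
mdot = 77.91292 kg/s
Convert: 77.91292 kg/s * 3.6 = 280.49 t/h
mdot = 280.49 t/h


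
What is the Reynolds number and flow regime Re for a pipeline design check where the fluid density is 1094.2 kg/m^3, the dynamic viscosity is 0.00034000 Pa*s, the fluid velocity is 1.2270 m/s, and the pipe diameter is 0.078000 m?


Step 1: Re = rho*vel*D/mu = 1094.2*1.227*0.078/0.00034 = 3.0800e+05
Step 2: Re = 3.0800e+05 > 4000, so flow is turbulent.
Re = 3.0800e+05 (turbulent)


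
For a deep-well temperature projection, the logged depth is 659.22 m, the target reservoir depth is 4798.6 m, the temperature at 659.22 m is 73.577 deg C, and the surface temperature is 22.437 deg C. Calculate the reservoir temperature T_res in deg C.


Step 1: grad = (T_d1 - T_surf)/d1 * 1000 = (73.577 - 22.437)/659.22 * 1000 = 77.57653 deg C/km
Step 2: T_res = T_surf + grad*d2/1000 = 22.437 + 77.57653*4798.6/1000 = 394.70 deg C
T_res = 394.70 deg C


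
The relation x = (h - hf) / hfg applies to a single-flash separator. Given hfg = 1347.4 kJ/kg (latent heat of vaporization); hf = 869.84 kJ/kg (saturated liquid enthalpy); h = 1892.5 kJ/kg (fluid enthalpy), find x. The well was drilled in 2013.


x = (h - hf) / hfg
x = (1892.5 - 869.84) / 1347.4
x = 0.75899


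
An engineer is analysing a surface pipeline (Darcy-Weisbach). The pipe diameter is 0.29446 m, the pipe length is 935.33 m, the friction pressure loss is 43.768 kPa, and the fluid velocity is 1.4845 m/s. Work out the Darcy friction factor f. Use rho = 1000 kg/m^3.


f = dP*1000 / ((L/D)*(rho*vel^2/2))
f = 43.768*1000 / ((935.33/0.29446)*(1000*1.4845^2/2))
f = 0.012505


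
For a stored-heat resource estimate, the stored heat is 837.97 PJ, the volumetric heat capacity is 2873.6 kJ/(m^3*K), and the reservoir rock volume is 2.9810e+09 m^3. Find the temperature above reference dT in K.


dT = Q_s * 1e12 / (Vr * rhoc)
dT = 837.97 * 1e12 / (2.9810e+09 * 2873.6)
dT = 97.823 K


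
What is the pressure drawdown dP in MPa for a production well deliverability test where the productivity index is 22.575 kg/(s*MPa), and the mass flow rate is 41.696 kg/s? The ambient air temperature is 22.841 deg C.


dP = mdot * 1000 / PI
dP = 41.696 * 1000 / 22.575
dP = 1846.999 kPa
Convert: 1846.999 kPa * 0.001 = 1.8470 MPa
dP = 1.8470 MPa


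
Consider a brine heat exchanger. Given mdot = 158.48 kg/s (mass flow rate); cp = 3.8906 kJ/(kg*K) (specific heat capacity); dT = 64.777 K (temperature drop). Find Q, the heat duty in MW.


Q = mdot * cp * dT / 1000
Q = 158.48 * 3.8906 * 64.777 / 1000
Q = 39.940 MW


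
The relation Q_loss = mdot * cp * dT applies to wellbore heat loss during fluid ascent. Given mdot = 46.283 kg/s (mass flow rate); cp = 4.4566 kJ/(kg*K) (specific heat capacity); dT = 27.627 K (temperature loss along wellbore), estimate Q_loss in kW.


Q_loss = mdot * cp * dT
Q_loss = 46.283 * 4.4566 * 27.627
Q_loss = 5698.5 kW


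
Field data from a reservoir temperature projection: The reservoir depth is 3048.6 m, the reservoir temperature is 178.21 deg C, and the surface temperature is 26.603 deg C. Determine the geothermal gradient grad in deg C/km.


grad = (T_res - T_surf) / d * 1000
grad = (178.21 - 26.603) / 3048.6 * 1000
grad = 49.730 deg C/km


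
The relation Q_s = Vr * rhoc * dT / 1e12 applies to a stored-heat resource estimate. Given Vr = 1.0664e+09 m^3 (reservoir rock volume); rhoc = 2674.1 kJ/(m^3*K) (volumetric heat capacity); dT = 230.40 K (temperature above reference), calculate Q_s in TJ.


Q_s = Vr * rhoc * dT / 1e12
Q_s = 1.0664e+09 * 2674.1 * 230.40 / 1e12
Q_s = 657.0225 PJ
Convert: 657.0225 PJ * 1000.0 = 6.5702e+05 TJ
Q_s = 6.5702e+05 TJ


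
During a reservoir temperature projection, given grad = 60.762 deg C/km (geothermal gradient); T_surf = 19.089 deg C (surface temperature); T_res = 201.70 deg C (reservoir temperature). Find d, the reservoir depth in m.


d = (T_res - T_surf) / grad * 1000
d = (201.70 - 19.089) / 60.762 * 1000
d = 3005.3 m


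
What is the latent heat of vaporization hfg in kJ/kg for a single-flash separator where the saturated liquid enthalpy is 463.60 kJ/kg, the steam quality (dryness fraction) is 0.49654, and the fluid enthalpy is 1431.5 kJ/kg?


hfg = (h - hf) / x
hfg = (1431.5 - 463.60) / 0.49654
hfg = 1949.3 kJ/kg


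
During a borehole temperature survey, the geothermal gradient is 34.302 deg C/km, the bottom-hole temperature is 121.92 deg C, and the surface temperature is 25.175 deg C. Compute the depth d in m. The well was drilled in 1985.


d = (T_d - T_surf) / grad * 1000
d = (121.92 - 25.175) / 34.302 * 1000
d = 2820.4 m


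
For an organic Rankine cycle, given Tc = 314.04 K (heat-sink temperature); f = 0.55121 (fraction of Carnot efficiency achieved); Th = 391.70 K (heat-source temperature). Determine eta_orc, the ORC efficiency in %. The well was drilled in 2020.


eta_orc = (1 - Tc/Th) * f * 100
eta_orc = (1 - 314.04/391.70) * 0.55121 * 100
eta_orc = 10.929 %


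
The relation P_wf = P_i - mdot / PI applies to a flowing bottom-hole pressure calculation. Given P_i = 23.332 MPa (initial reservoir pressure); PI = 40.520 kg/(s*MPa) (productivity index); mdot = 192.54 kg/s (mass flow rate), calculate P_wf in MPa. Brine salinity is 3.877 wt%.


P_wf = P_i - mdot / PI
P_wf = 23.332 - 192.54 / 40.520
P_wf = 18.580 MPa


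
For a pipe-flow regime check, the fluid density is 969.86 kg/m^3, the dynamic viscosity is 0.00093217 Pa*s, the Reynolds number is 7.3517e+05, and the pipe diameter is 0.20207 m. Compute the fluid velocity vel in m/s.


vel = Re * mu / (rho * D)
vel = 7.3517e+05 * 0.00093217 / (969.86 * 0.20207)
vel = 3.4968 m/s


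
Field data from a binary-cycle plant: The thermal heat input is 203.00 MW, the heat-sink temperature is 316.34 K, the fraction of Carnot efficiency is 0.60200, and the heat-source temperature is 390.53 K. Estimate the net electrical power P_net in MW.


Step 1: eta = (1 - Tc/Th)*f = (1 - 316.34/390.53)*0.602 = 0.1143635
Step 2: P_net = eta * Q_in = 0.1143635 * 203.0 = 23.216 MW
P_net = 23.216 MW


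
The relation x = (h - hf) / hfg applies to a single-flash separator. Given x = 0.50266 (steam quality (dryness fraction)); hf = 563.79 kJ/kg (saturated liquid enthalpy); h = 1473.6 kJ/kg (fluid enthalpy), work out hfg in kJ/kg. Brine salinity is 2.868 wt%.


hfg = (h - hf) / x
hfg = (1473.6 - 563.79) / 0.50266
hfg = 1810.0 kJ/kg


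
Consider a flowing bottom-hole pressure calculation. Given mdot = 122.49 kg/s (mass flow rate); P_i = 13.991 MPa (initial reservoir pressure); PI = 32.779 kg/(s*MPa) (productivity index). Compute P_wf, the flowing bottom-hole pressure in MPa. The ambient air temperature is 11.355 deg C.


P_wf = P_i - mdot / PI
P_wf = 13.991 - 122.49 / 32.779
P_wf = 10.254 MPa


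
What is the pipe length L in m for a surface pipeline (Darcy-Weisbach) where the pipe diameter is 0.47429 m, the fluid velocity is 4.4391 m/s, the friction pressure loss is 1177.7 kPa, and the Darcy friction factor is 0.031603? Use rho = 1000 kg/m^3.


L = dP*1000*D / (f*rho*vel^2/2)
L = 1177.7*1000*0.47429 / (0.031603*1000*4.4391^2/2)
L = 1793.9 m


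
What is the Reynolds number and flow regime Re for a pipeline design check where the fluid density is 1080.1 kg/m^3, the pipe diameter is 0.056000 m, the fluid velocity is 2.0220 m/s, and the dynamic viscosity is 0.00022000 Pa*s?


Step 1: Re = rho*vel*D/mu = 1080.1*2.022*0.056/0.00022 = 5.5592e+05
Step 2: Re = 5.5592e+05 > 4000, so flow is turbulent.
Re = 5.5592e+05 (turbulent)


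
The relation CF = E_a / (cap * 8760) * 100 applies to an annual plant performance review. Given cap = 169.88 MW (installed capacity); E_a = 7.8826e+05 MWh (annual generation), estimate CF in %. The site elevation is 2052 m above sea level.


CF = E_a / (cap * 8760) * 100
CF = 7.8826e+05 / (169.88 * 8760) * 100
CF = 52.969 %


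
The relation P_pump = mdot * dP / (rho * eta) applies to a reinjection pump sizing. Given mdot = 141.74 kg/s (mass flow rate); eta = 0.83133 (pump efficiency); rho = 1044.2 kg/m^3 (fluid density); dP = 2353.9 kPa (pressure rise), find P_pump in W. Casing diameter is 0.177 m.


P_pump = mdot * dP / (rho * eta)
P_pump = 141.74 * 2353.9 / (1044.2 * 0.83133)
P_pump = 384.3468 kW
Convert: 384.3468 kW * 1000.0 = 3.8435e+05 W
P_pump = 3.8435e+05 W


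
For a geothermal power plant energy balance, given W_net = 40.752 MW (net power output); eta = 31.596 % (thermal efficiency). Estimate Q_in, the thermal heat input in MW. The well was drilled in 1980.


Q_in = W_net / (eta / 100)
Q_in = 40.752 / (31.596 / 100)
Q_in = 128.98 MW


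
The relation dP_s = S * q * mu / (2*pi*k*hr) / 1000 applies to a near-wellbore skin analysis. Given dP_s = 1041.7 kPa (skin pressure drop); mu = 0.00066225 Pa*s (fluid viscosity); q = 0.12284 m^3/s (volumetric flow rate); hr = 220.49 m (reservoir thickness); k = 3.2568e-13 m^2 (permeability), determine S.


S = dP_s * 1000 * 2*pi*k*hr / (q*mu)
S = 1041.7 * 1000 * 2*pi*3.2568e-13*220.49 / (0.12284*0.00066225)
S = 5.7775


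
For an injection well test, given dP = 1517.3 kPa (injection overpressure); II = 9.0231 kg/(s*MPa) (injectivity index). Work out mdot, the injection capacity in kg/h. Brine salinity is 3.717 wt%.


mdot = II * dP / 1000
mdot = 9.0231 * 1517.3 / 1000
mdot = 13.69075 kg/s
Convert: 13.69075 kg/s * 3600.0 = 49287 kg/h
mdot = 49287 kg/h


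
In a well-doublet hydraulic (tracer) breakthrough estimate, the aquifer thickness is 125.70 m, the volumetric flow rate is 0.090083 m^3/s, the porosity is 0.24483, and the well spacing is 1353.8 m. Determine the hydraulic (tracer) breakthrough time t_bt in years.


t_bt = pi * hr * phi * L^2 / (3 * Qv) / (365.25*86400)
t_bt = pi * 125.70 * 0.24483 * 1353.8^2 / (3 * 0.090083) / (365.25*86400)
t_bt = 20.777 years


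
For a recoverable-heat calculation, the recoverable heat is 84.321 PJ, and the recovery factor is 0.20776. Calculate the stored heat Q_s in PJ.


Q_s = Q_rec / RF
Q_s = 84.321 / 0.20776
Q_s = 405.86 PJ


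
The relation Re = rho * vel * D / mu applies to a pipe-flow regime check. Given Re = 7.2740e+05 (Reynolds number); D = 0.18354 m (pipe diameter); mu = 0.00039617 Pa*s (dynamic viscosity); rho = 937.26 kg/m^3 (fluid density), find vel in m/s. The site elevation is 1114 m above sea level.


vel = Re * mu / (rho * D)
vel = 7.2740e+05 * 0.00039617 / (937.26 * 0.18354)
vel = 1.6752 m/s


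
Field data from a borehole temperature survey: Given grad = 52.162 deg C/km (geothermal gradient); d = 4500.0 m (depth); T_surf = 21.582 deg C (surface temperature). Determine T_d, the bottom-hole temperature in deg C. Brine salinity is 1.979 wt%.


T_d = T_surf + grad * d / 1000
T_d = 21.582 + 52.162 * 4500.0 / 1000
T_d = 256.31 deg C


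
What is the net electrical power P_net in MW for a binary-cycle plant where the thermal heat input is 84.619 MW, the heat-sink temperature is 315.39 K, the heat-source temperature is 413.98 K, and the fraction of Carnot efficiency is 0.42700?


Step 1: eta = (1 - Tc/Th)*f = (1 - 315.39/413.98)*0.427 = 0.1016907
Step 2: P_net = eta * Q_in = 0.1016907 * 84.619 = 8.6050 MW
P_net = 8.6050 MW


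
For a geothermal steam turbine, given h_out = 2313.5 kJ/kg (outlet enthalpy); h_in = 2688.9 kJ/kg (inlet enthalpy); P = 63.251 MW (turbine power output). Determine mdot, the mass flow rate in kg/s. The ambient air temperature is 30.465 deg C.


mdot = P * 1000 / (h_in - h_out)
mdot = 63.251 * 1000 / (2688.9 - 2313.5)
mdot = 168.49 kg/s


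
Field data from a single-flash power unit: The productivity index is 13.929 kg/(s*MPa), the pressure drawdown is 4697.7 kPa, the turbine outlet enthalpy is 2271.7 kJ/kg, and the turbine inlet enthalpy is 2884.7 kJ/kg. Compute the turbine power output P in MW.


Step 1: mdot = PI * dP / 1000 = 13.929 * 4697.7 / 1000 = 65.43426 kg/s
Step 2: P = mdot*(h_in - h_out)/1000 = 65.43426*(2884.7 - 2271.7)/1000 = 40.111 MW
P = 40.111 MW


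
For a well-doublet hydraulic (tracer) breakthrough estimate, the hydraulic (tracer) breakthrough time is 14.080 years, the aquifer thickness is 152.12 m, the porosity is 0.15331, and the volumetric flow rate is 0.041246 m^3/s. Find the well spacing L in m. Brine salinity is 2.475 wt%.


L = sqrt(t_bt*365.25*86400*3*Qv / (pi*hr*phi))
L = sqrt(14.080*365.25*86400*3*0.041246 / (pi*152.12*0.15331))
L = 866.27 m


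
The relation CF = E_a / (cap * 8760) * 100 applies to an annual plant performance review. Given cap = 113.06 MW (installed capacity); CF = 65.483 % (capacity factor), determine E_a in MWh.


E_a = CF / 100 * cap * 8760
E_a = 65.483 / 100 * 113.06 * 8760
E_a = 6.4855e+05 MWh


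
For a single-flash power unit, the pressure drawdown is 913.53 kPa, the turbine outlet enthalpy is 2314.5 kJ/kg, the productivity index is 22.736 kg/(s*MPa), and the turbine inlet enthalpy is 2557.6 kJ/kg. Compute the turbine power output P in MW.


Step 1: mdot = PI * dP / 1000 = 22.736 * 913.53 / 1000 = 20.77002 kg/s
Step 2: P = mdot*(h_in - h_out)/1000 = 20.77002*(2557.6 - 2314.5)/1000 = 5.0492 MW
P = 5.0492 MW


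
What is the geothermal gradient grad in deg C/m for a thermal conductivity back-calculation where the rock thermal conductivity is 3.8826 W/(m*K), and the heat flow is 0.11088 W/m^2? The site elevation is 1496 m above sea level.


grad = q / k * 1000
grad = 0.11088 / 3.8826 * 1000
grad = 28.55818 deg C/km
Convert: 28.55818 deg C/km * 0.001 = 0.028558 deg C/m
grad = 0.028558 deg C/m


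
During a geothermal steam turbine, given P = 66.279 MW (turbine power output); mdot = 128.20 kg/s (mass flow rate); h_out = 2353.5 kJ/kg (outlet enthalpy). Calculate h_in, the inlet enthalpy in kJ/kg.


h_in = h_out + P * 1000 / mdot
h_in = 2353.5 + 66.279 * 1000 / 128.20
h_in = 2870.5 kJ/kg


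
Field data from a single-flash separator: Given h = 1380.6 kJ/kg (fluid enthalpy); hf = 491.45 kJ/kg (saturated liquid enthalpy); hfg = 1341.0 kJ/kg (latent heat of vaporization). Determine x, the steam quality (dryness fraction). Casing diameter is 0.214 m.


x = (h - hf) / hfg
x = (1380.6 - 491.45) / 1341.0
x = 0.66305


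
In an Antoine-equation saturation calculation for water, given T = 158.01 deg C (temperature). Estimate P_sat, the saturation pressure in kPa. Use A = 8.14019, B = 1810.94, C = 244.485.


P_sat = 10^(A - B/(C + T)) / 760 * 0.101325
P_sat = 10^(8.14019 - 1810.94/(244.485 + 158.01)) / 760 * 0.101325
P_sat = 0.5831863 MPa
Convert: 0.5831863 MPa * 1000.0 = 583.19 kPa
P_sat = 583.19 kPa


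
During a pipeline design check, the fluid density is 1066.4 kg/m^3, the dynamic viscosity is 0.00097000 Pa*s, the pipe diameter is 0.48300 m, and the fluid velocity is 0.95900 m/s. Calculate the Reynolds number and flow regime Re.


Step 1: Re = rho*vel*D/mu = 1066.4*0.959*0.483/0.00097 = 5.0923e+05
Step 2: Re = 5.0923e+05 > 4000, so flow is turbulent.
Re = 5.0923e+05 (turbulent)


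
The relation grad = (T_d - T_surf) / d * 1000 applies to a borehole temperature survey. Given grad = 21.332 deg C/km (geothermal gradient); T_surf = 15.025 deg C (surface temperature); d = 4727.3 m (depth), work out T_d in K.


T_d = T_surf + grad * d / 1000
T_d = 15.025 + 21.332 * 4727.3 / 1000
T_d = 115.8678 deg C
Convert to K: 115.8678 + 273.15 = 389.02 K
T_d = 389.02 K


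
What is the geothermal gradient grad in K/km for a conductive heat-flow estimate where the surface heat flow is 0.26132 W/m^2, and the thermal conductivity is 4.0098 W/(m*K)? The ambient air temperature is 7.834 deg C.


grad = q * 1000 / k
grad = 0.26132 * 1000 / 4.0098
grad = 65.17033 deg C/km
Convert: 65.17033 deg C/km * 1.0 = 65.170 K/km
grad = 65.170 K/km


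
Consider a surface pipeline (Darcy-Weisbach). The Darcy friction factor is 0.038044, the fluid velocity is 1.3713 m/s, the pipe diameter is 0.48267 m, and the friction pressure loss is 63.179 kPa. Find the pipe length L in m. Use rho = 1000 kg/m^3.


L = dP*1000*D / (f*rho*vel^2/2)
L = 63.179*1000*0.48267 / (0.038044*1000*1.3713^2/2)
L = 852.51 m


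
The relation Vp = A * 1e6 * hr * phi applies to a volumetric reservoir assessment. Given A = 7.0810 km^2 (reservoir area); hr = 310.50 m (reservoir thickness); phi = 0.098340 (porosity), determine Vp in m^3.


Vp = A * 1e6 * hr * phi
Vp = 7.0810 * 1e6 * 310.50 * 0.098340
Vp = 2.1622e+08 m^3


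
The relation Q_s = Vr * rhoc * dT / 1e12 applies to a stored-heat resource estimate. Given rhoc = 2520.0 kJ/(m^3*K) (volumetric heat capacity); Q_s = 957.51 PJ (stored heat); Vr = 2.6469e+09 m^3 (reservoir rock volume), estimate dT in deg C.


dT = Q_s * 1e12 / (Vr * rhoc)
dT = 957.51 * 1e12 / (2.6469e+09 * 2520.0)
dT = 143.5507 K
Convert (temperature difference, 1 K = 1 deg C): 143.5507 K = 143.5507 deg C
dT = 143.55 deg C


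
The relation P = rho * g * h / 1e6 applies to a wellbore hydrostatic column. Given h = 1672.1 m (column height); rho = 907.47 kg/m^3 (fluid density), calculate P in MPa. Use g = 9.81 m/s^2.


P = rho * g * h / 1e6
P = 907.47 * 9.81 * 1672.1 / 1e6
P = 14.886 MPa


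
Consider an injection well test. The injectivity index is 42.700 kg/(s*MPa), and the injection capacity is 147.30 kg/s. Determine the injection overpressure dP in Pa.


dP = mdot * 1000 / II
dP = 147.30 * 1000 / 42.700
dP = 3449.649 kPa
Convert: 3449.649 kPa * 1000.0 = 3.4496e+06 Pa
dP = 3.4496e+06 Pa


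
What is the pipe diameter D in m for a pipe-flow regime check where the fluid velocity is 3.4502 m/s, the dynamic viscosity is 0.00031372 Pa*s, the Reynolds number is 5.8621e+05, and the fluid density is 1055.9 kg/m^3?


D = Re * mu / (rho * vel)
D = 5.8621e+05 * 0.00031372 / (1055.9 * 3.4502)
D = 0.050481 m


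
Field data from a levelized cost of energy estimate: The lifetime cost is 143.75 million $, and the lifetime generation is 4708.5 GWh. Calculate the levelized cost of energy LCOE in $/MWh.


LCOE = C_tot / E_tot * 100
LCOE = 143.75 / 4708.5 * 100
LCOE = 3.052989 cents/kWh
Convert: 3.052989 cents/kWh * 10.0 = 30.530 $/MWh
LCOE = 30.530 $/MWh


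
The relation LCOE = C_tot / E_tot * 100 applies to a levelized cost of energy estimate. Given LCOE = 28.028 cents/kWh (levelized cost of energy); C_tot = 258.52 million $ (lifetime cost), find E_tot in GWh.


E_tot = C_tot / LCOE * 100
E_tot = 258.52 / 28.028 * 100
E_tot = 922.36 GWh


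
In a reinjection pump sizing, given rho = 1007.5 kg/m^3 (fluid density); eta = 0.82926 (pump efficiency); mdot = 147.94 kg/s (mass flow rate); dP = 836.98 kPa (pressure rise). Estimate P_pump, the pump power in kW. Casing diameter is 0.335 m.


P_pump = mdot * dP / (rho * eta)
P_pump = 147.94 * 836.98 / (1007.5 * 0.82926)
P_pump = 148.21 kW


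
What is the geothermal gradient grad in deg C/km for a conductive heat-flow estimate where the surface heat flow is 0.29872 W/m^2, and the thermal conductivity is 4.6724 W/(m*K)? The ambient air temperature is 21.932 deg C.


grad = q * 1000 / k
grad = 0.29872 * 1000 / 4.6724
grad = 63.933 deg C/km


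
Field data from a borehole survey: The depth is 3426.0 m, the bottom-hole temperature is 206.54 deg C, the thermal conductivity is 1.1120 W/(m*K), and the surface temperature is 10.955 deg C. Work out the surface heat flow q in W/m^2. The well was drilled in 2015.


Step 1: grad = (T_d - T_surf)/d * 1000 = (206.54 - 10.955)/3426.0 * 1000 = 57.08844 deg C/km
Step 2: q = k * grad / 1000 = 1.112 * 57.08844 / 1000 = 0.063482 W/m^2
q = 0.063482 W/m^2


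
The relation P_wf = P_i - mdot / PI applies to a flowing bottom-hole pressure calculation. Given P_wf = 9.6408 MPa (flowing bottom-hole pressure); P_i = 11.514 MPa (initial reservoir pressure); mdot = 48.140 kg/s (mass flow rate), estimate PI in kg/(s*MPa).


PI = mdot / (P_i - P_wf)
PI = 48.140 / (11.514 - 9.6408)
PI = 25.699 kg/(s*MPa)


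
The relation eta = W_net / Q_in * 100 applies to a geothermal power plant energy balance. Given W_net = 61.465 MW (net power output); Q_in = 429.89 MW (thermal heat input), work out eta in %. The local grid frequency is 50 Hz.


eta = W_net / Q_in * 100
eta = 61.465 / 429.89 * 100
eta = 14.298 %
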